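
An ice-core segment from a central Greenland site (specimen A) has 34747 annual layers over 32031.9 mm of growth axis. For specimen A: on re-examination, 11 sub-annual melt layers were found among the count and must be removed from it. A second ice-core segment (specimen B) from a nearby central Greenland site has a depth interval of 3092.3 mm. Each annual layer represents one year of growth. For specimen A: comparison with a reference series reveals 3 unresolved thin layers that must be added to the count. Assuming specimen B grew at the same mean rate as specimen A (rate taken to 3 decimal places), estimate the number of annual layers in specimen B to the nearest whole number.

Specimen A: true annual layer count = 34747 − 11 + 3 = 34739.
A: Extension rate ≈ 32031.9 / 34739 = 0.922 mm per year.
For B, 3092.3 / 0.922 = 3353.90 years ≈ 3354 annual layers.

3354 annual layers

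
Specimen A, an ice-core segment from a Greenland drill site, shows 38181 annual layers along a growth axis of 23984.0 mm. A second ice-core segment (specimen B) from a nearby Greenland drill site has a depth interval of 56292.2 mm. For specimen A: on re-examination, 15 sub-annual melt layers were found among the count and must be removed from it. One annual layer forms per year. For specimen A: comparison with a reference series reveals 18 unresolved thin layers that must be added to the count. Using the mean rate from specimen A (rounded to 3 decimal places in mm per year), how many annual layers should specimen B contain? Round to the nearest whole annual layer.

Specimen A: adjusted count: 38181 − 15 + 18 = 38184 annual layers.
A: Extension rate ≈ 23984.0 / 38184 = 0.628 mm/yr.
For B, 56292.2 / 0.628 = 89637.26 years ≈ 89637 annual layers.

89637 annual layers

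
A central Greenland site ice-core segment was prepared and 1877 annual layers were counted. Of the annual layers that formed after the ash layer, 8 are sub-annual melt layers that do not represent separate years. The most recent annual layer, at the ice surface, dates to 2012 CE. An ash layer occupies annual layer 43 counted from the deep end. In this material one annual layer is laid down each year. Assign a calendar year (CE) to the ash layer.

186 CE

Between annual layer 43 and the ice surface there are 1877 − 43 = 1834 annual layers.
Removing the 8 false annual layers leaves 1834 − 8 = 1826 true annual layers beyond the ash layer.
The annual layer at the ice surface is 2012 CE, so the ash layer dates to 2012 − 1826 = 186 CE.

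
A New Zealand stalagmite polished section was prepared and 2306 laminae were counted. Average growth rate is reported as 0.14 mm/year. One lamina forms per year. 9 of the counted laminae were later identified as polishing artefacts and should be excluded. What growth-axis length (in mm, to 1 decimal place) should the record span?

After corrections the count is 2306 − 9 = 2297 laminae.
Predicted length = 0.14 mm/year × 2297 years = 321.6 mm.

321.6 mm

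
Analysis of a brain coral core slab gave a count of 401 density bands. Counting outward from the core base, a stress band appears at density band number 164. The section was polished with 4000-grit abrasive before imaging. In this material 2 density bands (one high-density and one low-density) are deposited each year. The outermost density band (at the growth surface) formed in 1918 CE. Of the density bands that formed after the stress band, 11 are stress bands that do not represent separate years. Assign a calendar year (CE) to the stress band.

1805 CE

401 − 164 = 237 density bands lie beyond the stress band toward the growth surface.
Excluding 11 false density bands: 237 − 11 = 226.
Dividing by 2 density bands per year: 226 / 2 = 113 years.
1918 − 113 = 1805 CE.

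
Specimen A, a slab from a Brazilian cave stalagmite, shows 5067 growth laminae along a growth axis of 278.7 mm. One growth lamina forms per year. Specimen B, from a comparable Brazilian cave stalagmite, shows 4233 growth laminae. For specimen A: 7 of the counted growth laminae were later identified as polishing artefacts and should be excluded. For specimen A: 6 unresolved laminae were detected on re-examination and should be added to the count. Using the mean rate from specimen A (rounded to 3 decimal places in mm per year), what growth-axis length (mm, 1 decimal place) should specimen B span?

232.8 mm

Specimen A: correcting the raw count gives 5067 − 7 + 6 = 5066 true growth laminae.
A: Extension rate ≈ 278.7 / 5066 = 0.055 mm per year.
B's length ≈ 0.055 × 4233 = 232.8 mm.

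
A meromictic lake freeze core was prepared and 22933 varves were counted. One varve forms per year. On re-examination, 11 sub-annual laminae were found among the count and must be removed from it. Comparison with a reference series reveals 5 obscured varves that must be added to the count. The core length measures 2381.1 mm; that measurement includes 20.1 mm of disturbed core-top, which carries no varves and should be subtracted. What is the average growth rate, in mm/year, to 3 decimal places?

0.103 mm/year

Adjusted count: 22933 − 11 + 5 = 22927 varves.
The growth record spans 2381.1 − 20.1 = 2361.0 mm.
Mean rate = 2361.0 mm / 22927 years ≈ 0.103 mm/year.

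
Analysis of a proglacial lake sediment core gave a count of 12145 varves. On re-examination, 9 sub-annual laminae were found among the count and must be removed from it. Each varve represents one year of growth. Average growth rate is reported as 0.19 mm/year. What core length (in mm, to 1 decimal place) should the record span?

2305.8 mm

After corrections the count is 12145 − 9 = 12136 varves.
Length ≈ 0.19 × 12136 = 2305.8 mm.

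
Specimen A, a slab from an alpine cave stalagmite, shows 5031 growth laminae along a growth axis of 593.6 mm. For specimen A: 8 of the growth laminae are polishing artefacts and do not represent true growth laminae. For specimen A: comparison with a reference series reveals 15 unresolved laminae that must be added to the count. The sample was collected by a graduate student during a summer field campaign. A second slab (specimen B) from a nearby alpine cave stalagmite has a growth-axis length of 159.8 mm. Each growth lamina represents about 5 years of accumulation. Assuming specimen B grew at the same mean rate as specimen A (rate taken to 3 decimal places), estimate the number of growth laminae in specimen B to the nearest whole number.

Specimen A: true growth lamina count = 5031 − 8 + 15 = 5038.
Specimen A: 5038 growth laminae at 5 years each span 5038 × 5 = 25190 years.
A: Mean rate = 593.6 mm / 25190 years ≈ 0.024 mm per year.
Specimen B: 159.8 mm / 0.024 mm per year = 6658.33 years; at 5 years per growth lamina that is 6658.33 / 5 ≈ 1332 growth laminae.

1332 growth laminae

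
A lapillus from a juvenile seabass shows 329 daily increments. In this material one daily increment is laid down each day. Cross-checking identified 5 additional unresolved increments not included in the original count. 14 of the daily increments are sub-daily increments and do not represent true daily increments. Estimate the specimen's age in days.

Adjusted count: 329 − 14 + 5 = 320 daily increments.
With a one-to-one daily increment periodicity this is 320 days.

320 d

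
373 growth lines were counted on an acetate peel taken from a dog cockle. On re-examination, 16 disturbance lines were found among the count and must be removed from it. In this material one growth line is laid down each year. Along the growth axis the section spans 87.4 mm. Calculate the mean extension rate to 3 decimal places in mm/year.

0.245 mm/year

After corrections the count is 373 − 16 = 357 growth lines.
87.4 mm over 357 years gives 87.4 / 357 ≈ 0.245 mm/year.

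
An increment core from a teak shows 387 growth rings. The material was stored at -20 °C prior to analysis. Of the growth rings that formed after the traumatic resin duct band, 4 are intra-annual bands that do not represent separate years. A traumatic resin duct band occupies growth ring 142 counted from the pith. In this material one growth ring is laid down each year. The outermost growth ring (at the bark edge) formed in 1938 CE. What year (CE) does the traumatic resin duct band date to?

387 − 142 = 245 growth rings lie beyond the traumatic resin duct band toward the bark edge.
245 − 4 false = 241 true growth rings after the traumatic resin duct band.
Counting back 241 years from 1938 CE places the traumatic resin duct band in 1938 − 241 = 1697 CE.

1697 CE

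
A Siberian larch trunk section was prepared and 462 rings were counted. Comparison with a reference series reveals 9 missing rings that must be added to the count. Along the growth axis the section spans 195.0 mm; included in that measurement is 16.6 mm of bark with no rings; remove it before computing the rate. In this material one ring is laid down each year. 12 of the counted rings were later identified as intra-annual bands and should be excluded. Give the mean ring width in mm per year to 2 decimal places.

0.39 mm per year

Correcting the raw count gives 462 − 12 + 9 = 459 true rings.
The growth record spans 195.0 − 16.6 = 178.4 mm.
Extension rate ≈ 178.4 / 459 = 0.39 mm per year.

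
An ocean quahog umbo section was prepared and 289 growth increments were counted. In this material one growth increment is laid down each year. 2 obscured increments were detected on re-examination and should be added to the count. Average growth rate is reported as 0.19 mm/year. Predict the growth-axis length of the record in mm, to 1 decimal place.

After corrections the count is 289 + 2 = 291 growth increments.
Length ≈ 0.19 × 291 = 55.3 mm.

55.3 mm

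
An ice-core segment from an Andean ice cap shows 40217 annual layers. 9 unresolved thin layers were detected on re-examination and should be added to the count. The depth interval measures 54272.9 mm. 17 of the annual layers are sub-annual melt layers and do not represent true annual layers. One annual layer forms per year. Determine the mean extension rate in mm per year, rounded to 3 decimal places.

1.350 mm per year

True annual layer count = 40217 − 17 + 9 = 40209.
Mean rate = 54272.9 mm / 40209 years ≈ 1.350 mm per year.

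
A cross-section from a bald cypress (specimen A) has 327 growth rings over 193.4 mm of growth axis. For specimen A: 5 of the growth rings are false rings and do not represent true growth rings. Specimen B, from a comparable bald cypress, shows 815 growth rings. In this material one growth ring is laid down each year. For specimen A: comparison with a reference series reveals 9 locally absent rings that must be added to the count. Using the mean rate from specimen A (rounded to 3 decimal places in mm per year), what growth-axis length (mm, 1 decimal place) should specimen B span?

476.0 mm

Specimen A: adjusted count: 327 − 5 + 9 = 331 growth rings.
A: 193.4 mm over 331 years gives 193.4 / 331 ≈ 0.584 mm per year.
For B, 0.584 mm/year × 815 years = 476.0 mm.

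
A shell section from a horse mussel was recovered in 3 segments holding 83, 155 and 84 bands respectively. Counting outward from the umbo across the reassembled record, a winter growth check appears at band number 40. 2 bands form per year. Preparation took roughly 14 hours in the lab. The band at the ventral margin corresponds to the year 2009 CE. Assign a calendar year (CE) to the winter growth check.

1868 CE

Total bands = 83 + 155 + 84 = 322.
322 − 40 = 282 bands lie beyond the winter growth check toward the ventral margin.
With 2 bands per year, 282 / 2 = 141 years.
The band at the ventral margin is 2009 CE, so the winter growth check dates to 2009 − 141 = 1868 CE.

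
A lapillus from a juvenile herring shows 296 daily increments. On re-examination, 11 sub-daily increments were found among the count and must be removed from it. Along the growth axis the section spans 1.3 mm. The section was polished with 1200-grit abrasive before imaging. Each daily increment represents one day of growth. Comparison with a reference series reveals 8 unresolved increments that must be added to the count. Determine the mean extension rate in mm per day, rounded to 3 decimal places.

0.004 mm per day

After corrections the count is 296 − 11 + 8 = 293 daily increments.
Mean rate = 1.3 mm / 293 days ≈ 0.004 mm per day.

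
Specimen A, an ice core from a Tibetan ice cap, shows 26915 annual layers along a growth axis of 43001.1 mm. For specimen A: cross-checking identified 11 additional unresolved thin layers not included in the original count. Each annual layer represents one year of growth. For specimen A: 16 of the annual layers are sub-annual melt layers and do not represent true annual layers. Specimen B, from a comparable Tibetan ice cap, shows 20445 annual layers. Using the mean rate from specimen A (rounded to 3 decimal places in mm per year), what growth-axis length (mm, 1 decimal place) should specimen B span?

Specimen A: correcting the raw count gives 26915 − 16 + 11 = 26910 true annual layers.
A: Mean rate = 43001.1 mm / 26910 years ≈ 1.598 mm per year.
For B, 1.598 mm/year × 20445 years = 32671.1 mm.

32671.1 mm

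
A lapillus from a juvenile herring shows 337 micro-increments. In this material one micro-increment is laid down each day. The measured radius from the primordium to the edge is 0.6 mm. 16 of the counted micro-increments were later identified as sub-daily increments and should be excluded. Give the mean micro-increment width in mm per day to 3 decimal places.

Correcting the raw count gives 337 − 16 = 321 true micro-increments.
Extension rate ≈ 0.6 / 321 = 0.002 mm per day.

0.002 mm per day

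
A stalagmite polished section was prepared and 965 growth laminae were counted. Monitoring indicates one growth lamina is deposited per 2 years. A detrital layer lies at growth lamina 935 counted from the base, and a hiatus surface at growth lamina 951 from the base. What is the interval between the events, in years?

Separation: 951 − 935 = 16 growth laminae.
16 growth laminae at 2 years each span 16 × 2 = 32 years.

32 yr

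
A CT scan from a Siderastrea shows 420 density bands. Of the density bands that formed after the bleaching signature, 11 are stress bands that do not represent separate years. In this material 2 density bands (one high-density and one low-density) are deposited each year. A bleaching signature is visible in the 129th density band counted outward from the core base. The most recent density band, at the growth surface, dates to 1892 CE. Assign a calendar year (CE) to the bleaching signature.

1752 CE

420 − 129 = 291 density bands lie beyond the bleaching signature toward the growth surface.
Excluding 11 false density bands: 291 − 11 = 280.
280 density bands at 2 per year is 280 / 2 = 140 years.
1892 − 140 = 1752 CE.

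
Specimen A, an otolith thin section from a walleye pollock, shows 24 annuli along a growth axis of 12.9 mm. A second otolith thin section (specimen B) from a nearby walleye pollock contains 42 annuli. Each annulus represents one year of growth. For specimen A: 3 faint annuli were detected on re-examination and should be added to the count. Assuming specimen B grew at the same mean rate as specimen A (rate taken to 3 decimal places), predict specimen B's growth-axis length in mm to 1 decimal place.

Specimen A: adjusted count: 24 + 3 = 27 annuli.
A: Extension rate ≈ 12.9 / 27 = 0.478 mm per year.
For B, 0.478 mm/year × 42 years = 20.1 mm.

20.1 mm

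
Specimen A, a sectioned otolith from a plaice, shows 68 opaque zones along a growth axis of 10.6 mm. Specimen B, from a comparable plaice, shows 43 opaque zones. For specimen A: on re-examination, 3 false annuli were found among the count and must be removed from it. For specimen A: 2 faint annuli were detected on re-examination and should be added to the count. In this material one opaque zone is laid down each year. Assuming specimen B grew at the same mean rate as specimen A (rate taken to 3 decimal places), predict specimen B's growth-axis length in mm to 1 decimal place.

Specimen A: adjusted count: 68 − 3 + 2 = 67 opaque zones.
A: 10.6 mm over 67 years gives 10.6 / 67 ≈ 0.158 mm/yr.
For B, 0.158 mm/year × 43 years = 6.8 mm.

6.8 mm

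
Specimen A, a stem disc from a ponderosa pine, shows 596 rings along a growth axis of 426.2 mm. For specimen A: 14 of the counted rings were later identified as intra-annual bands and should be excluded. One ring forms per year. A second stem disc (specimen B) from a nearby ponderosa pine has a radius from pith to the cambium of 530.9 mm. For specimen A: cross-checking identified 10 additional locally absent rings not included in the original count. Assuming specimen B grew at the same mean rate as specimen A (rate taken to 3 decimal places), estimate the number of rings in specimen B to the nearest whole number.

Specimen A: true ring count = 596 − 14 + 10 = 592.
A: Extension rate ≈ 426.2 / 592 = 0.720 mm/year.
Specimen B: 530.9 mm / 0.720 mm per year = 737.36 years ≈ 737 rings.

737 rings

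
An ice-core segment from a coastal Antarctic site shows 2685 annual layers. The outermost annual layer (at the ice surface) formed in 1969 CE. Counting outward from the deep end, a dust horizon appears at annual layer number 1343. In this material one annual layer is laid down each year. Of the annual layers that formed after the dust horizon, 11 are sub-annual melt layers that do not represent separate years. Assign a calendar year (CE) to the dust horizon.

638 CE

Between annual layer 1343 and the ice surface there are 2685 − 1343 = 1342 annual layers.
1342 − 11 false = 1331 true annual layers after the dust horizon.
Counting back 1331 years from 1969 CE places the dust horizon in 1969 − 1331 = 638 CE.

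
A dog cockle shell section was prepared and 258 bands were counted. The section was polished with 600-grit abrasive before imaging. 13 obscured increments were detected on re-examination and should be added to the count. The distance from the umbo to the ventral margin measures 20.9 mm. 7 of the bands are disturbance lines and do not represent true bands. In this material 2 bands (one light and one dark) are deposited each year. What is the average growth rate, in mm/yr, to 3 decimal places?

0.158 mm/yr

True band count = 258 − 7 + 13 = 264.
With 2 bands per year, 264 / 2 = 132 years.
20.9 mm over 132 years gives 20.9 / 132 ≈ 0.158 mm/yr.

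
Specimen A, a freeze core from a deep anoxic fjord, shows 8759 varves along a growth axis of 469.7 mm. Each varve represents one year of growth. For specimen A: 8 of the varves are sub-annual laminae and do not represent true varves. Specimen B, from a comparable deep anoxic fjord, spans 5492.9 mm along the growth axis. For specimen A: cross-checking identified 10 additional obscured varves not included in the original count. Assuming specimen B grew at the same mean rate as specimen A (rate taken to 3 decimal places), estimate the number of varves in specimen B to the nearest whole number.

101720 varves

Specimen A: after corrections the count is 8759 − 8 + 10 = 8761 varves.
A: Mean rate = 469.7 mm / 8761 years ≈ 0.054 mm/year.
B spans 5492.9 / 0.054 = 101720.37 years ≈ 101720 varves.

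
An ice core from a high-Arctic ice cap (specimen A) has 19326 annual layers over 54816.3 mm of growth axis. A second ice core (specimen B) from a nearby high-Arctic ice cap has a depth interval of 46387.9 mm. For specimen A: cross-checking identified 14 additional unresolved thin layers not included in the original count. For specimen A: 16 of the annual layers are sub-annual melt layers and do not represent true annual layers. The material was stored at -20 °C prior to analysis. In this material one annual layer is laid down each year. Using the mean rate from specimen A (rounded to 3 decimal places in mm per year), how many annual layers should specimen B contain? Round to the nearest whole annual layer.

16351 annual layers

Specimen A: correcting the raw count gives 19326 − 16 + 14 = 19324 true annual layers.
A: Extension rate ≈ 54816.3 / 19324 = 2.837 mm per year.
B spans 46387.9 / 2.837 = 16351.04 years ≈ 16351 annual layers.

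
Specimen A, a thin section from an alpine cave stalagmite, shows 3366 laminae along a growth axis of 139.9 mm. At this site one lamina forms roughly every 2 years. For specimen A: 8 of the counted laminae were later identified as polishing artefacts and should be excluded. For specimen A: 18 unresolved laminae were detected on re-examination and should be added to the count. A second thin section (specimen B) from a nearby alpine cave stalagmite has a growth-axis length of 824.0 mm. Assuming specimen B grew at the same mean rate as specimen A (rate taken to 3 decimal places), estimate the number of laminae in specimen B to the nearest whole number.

Specimen A: true lamina count = 3366 − 8 + 18 = 3376.
Specimen A: 3376 laminae at 2 years each span 3376 × 2 = 6752 years.
A: Mean rate = 139.9 mm / 6752 years ≈ 0.021 mm/yr.
For B, 824.0 / 0.021 = 39238.10 years; at 2 years per lamina that is 39238.10 / 2 ≈ 19619 laminae.

19619 laminae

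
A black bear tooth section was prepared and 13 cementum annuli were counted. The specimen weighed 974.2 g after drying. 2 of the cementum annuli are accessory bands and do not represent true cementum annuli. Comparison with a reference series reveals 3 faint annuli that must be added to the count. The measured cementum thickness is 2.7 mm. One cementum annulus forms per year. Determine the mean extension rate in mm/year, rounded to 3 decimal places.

True cementum annulus count = 13 − 2 + 3 = 14.
Extension rate ≈ 2.7 / 14 = 0.193 mm/year.

0.193 mm/year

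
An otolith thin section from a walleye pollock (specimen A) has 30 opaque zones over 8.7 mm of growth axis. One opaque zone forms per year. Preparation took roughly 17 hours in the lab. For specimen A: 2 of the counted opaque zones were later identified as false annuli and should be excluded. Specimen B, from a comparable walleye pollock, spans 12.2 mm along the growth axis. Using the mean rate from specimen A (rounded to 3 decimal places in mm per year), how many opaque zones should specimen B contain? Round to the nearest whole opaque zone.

Specimen A: adjusted count: 30 − 2 = 28 opaque zones.
A: Mean rate = 8.7 mm / 28 years ≈ 0.311 mm/yr.
Specimen B: 12.2 mm / 0.311 mm per year = 39.23 years ≈ 39 opaque zones.

39 opaque zones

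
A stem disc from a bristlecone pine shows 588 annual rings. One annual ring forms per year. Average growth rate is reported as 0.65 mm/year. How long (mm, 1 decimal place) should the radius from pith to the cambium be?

382.2 mm

588 years of growth are recorded.
Length ≈ 0.65 × 588 = 382.2 mm.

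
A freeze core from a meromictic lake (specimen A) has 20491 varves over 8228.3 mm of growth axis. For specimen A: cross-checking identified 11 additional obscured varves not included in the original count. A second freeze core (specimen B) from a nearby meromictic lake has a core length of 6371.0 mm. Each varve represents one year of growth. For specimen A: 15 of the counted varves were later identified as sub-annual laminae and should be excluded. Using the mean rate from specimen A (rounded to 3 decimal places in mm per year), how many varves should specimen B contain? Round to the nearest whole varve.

15848 varves

Specimen A: after corrections the count is 20491 − 15 + 11 = 20487 varves.
A: Extension rate ≈ 8228.3 / 20487 = 0.402 mm/yr.
Specimen B: 6371.0 mm / 0.402 mm per year = 15848.26 years ≈ 15848 varves.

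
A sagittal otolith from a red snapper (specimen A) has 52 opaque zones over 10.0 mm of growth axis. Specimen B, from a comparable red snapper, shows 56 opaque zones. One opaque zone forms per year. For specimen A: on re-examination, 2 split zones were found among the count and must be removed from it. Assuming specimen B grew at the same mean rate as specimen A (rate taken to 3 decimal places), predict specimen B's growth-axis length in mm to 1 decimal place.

11.2 mm

Specimen A: correcting the raw count gives 52 − 2 = 50 true opaque zones.
A: 10.0 mm over 50 years gives 10.0 / 50 ≈ 0.200 mm/yr.
Length of B = 0.200 × 56 = 11.2 mm.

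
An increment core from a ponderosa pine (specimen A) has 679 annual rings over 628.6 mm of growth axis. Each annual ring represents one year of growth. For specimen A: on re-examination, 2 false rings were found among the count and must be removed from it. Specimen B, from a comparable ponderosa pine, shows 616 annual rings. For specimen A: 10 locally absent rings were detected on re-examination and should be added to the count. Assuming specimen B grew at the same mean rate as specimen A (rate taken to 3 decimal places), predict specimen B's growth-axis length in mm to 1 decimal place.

Specimen A: after corrections the count is 679 − 2 + 10 = 687 annual rings.
A: Mean rate = 628.6 mm / 687 years ≈ 0.915 mm per year.
Length of B = 0.915 × 616 = 563.6 mm.

563.6 mm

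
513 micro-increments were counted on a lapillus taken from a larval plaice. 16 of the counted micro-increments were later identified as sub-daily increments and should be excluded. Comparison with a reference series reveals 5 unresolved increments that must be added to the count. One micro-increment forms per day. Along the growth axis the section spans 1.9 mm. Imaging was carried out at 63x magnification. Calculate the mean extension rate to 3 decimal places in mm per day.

0.004 mm per day

True micro-increment count = 513 − 16 + 5 = 502.
Mean rate = 1.9 mm / 502 days ≈ 0.004 mm per day.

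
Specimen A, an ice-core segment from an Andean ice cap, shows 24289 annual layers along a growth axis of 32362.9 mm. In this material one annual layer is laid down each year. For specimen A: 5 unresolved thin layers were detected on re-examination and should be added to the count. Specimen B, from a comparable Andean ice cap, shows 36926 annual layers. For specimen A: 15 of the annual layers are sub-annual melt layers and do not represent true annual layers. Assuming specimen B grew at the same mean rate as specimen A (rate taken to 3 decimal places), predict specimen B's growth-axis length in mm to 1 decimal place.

Specimen A: after corrections the count is 24289 − 15 + 5 = 24279 annual layers.
A: 32362.9 mm over 24279 years gives 32362.9 / 24279 ≈ 1.333 mm per year.
Length of B = 1.333 × 36926 = 49222.4 mm.

49222.4 mm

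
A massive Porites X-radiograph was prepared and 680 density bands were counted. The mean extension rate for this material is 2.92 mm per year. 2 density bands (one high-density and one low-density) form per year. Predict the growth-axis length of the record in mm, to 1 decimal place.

With 2 density bands per year, 680 / 2 = 340 years.
Length ≈ 2.92 × 340 = 992.8 mm.

992.8 mm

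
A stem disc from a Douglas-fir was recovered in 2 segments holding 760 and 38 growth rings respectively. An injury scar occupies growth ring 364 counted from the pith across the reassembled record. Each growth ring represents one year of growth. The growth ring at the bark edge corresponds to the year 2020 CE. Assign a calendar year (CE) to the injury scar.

1586 CE

Total growth rings = 760 + 38 = 798.
Between growth ring 364 and the bark edge there are 798 − 364 = 434 growth rings.
2020 − 434 = 1586 CE.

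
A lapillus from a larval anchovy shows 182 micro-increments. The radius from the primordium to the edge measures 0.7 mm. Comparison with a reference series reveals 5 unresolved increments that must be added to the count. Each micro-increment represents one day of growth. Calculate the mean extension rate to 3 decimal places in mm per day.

True micro-increment count = 182 + 5 = 187.
Mean rate = 0.7 mm / 187 days ≈ 0.004 mm per day.

0.004 mm per day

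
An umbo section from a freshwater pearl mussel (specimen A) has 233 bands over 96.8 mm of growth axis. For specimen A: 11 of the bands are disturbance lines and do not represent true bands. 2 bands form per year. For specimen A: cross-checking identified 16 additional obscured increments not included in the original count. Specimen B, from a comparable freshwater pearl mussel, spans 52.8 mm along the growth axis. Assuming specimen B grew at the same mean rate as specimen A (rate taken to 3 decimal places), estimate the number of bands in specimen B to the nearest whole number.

130 bands

Specimen A: correcting the raw count gives 233 − 11 + 16 = 238 true bands.
Specimen A: with 2 bands per year, 238 / 2 = 119 years.
A: Mean rate = 96.8 mm / 119 years ≈ 0.813 mm per year.
B spans 52.8 / 0.813 = 64.94 years; at 2 bands per year that is 64.94 × 2 ≈ 130 bands.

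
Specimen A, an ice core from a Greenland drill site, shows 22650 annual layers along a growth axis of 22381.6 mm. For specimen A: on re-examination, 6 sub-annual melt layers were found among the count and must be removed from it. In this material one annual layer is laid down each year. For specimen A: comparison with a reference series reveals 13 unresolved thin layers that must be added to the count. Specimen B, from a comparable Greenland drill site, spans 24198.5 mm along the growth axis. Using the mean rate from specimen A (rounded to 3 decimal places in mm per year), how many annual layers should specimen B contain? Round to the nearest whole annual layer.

Specimen A: after corrections the count is 22650 − 6 + 13 = 22657 annual layers.
A: Extension rate ≈ 22381.6 / 22657 = 0.988 mm/yr.
B spans 24198.5 / 0.988 = 24492.41 years ≈ 24492 annual layers.

24492 annual layers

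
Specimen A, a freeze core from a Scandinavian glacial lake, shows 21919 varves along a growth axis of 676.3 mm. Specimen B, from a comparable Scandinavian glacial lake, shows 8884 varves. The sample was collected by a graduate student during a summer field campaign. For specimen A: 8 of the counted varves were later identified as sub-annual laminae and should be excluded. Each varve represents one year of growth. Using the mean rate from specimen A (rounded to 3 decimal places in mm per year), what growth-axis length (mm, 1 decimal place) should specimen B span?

275.4 mm

Specimen A: correcting the raw count gives 21919 − 8 = 21911 true varves.
A: Extension rate ≈ 676.3 / 21911 = 0.031 mm per year.
For B, 0.031 mm/year × 8884 years = 275.4 mm.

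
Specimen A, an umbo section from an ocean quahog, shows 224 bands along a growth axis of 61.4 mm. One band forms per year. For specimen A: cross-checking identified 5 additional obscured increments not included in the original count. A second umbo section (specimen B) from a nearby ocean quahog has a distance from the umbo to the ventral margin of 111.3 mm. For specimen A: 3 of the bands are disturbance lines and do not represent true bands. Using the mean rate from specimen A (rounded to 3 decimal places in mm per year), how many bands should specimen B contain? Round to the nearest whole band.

409 bands

Specimen A: correcting the raw count gives 224 − 3 + 5 = 226 true bands.
A: 61.4 mm over 226 years gives 61.4 / 226 ≈ 0.272 mm/year.
For B, 111.3 / 0.272 = 409.19 years ≈ 409 bands.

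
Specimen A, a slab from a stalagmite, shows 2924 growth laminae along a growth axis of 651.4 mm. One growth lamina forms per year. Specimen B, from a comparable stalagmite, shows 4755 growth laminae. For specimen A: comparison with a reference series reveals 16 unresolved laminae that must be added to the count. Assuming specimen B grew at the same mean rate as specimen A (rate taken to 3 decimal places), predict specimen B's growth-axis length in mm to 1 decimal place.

Specimen A: adjusted count: 2924 + 16 = 2940 growth laminae.
A: Mean rate = 651.4 mm / 2940 years ≈ 0.222 mm/yr.
B's length ≈ 0.222 × 4755 = 1055.6 mm.

1055.6 mm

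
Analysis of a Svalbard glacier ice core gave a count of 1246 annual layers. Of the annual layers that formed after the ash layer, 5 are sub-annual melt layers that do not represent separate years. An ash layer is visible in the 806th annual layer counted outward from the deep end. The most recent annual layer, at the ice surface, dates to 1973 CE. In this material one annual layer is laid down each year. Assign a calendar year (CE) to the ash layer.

1246 − 806 = 440 annual layers lie beyond the ash layer toward the ice surface.
Excluding 5 false annual layers: 440 − 5 = 435.
1973 − 435 = 1538 CE.

1538 CE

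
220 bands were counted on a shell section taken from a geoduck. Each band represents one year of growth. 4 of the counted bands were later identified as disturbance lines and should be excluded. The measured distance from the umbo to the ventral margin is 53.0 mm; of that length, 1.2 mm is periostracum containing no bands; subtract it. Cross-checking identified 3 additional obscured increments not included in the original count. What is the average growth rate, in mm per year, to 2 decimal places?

0.24 mm per year

Correcting the raw count gives 220 − 4 + 3 = 219 true bands.
Removing the 1.2 mm offcut leaves 53.0 − 1.2 = 51.8 mm.
51.8 mm over 219 years gives 51.8 / 219 ≈ 0.24 mm per year.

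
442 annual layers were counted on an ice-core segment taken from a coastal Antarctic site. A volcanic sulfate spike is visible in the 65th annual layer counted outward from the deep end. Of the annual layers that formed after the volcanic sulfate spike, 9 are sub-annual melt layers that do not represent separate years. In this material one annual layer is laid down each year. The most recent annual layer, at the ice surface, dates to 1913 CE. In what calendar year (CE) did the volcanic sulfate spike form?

Between annual layer 65 and the ice surface there are 442 − 65 = 377 annual layers.
377 − 9 false = 368 true annual layers after the volcanic sulfate spike.
Counting back 368 years from 1913 CE places the volcanic sulfate spike in 1913 − 368 = 1545 CE.

1545 CE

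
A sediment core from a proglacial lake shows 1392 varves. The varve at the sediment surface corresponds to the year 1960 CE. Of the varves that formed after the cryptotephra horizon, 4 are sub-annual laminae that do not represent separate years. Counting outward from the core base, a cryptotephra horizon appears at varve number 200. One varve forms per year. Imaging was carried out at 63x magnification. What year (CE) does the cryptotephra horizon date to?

772 CE

The cryptotephra horizon sits at varve 200 from the core base, so 1392 − 200 = 1192 varves formed after it.
1192 − 4 false = 1188 true varves after the cryptotephra horizon.
1960 − 1188 = 772 CE.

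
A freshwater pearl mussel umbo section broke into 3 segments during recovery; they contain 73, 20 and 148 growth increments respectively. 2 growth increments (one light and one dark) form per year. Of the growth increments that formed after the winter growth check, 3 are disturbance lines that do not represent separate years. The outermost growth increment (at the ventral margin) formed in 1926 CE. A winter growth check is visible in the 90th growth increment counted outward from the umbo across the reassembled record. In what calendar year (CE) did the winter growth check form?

1852 CE

Total growth increments = 73 + 20 + 148 = 241.
Between growth increment 90 and the ventral margin there are 241 − 90 = 151 growth increments.
151 − 3 false = 148 true growth increments after the winter growth check.
With 2 growth increments per year, 148 / 2 = 74 years.
Counting back 74 years from 1926 CE places the winter growth check in 1926 − 74 = 1852 CE.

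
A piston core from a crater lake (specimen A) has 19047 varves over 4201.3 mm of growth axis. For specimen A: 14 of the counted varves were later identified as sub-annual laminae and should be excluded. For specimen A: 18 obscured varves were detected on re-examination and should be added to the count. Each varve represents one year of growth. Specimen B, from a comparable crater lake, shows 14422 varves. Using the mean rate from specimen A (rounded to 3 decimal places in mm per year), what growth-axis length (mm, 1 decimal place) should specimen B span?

Specimen A: true varve count = 19047 − 14 + 18 = 19051.
A: Extension rate ≈ 4201.3 / 19051 = 0.221 mm/yr.
For B, 0.221 mm/year × 14422 years = 3187.3 mm.

3187.3 mm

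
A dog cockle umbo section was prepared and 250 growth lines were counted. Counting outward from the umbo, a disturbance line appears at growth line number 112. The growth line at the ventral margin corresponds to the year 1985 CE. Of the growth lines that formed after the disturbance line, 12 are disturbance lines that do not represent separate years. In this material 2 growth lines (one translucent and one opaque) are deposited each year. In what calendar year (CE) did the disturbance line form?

The disturbance line sits at growth line 112 from the umbo, so 250 − 112 = 138 growth lines formed after it.
138 − 12 false = 126 true growth lines after the disturbance line.
Dividing by 2 growth lines per year: 126 / 2 = 63 years.
The growth line at the ventral margin is 1985 CE, so the disturbance line dates to 1985 − 63 = 1922 CE.

1922 CE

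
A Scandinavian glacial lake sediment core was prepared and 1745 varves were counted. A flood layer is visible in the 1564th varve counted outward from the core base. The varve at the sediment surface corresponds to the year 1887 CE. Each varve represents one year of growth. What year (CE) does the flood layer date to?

The flood layer sits at varve 1564 from the core base, so 1745 − 1564 = 181 varves formed after it.
The varve at the sediment surface is 1887 CE, so the flood layer dates to 1887 − 181 = 1706 CE.

1706 CE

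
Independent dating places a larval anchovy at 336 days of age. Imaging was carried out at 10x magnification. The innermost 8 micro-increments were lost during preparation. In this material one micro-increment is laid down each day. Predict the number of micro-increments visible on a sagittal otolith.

One micro-increment per day gives 336 micro-increments over 336 days.
336 − 8 missed = 328 micro-increments expected in the prepared section.

328 micro-increments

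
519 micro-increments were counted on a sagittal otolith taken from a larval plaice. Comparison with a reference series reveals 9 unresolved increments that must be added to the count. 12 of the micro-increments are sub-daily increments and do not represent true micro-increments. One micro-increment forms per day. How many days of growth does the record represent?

Adjusted count: 519 − 12 + 9 = 516 micro-increments.
At one micro-increment per day, that is 516 days.

516 days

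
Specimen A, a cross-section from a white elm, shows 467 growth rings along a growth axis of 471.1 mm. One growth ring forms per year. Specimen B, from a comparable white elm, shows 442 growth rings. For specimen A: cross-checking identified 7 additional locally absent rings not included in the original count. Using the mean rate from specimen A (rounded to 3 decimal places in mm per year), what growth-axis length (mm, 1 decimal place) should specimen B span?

439.3 mm

Specimen A: after corrections the count is 467 + 7 = 474 growth rings.
A: Extension rate ≈ 471.1 / 474 = 0.994 mm/year.
For B, 0.994 mm/year × 442 years = 439.3 mm.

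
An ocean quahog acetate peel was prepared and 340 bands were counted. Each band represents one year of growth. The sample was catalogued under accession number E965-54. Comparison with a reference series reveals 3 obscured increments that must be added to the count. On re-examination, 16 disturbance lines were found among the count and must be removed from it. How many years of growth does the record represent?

327 years

Correcting the raw count gives 340 − 16 + 3 = 327 true bands.
At one band per year, that is 327 years.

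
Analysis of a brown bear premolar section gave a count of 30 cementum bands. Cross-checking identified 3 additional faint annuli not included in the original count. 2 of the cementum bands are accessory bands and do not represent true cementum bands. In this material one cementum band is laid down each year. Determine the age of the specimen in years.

Adjusted count: 30 − 2 + 3 = 31 cementum bands.
One cementum band per year makes the duration 31 years.

31 years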